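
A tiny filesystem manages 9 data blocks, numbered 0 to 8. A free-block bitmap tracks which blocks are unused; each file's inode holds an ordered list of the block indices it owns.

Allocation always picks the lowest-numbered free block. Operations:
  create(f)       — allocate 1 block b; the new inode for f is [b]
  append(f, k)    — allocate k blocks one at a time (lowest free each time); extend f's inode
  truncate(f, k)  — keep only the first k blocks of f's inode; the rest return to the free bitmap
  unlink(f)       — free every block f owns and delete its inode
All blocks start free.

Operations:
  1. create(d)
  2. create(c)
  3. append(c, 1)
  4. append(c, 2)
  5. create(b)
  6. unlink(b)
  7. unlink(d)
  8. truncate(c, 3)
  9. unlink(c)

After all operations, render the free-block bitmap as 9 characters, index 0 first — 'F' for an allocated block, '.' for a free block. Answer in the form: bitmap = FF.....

bitmap = .........

[1] create(d) — d=0 (map F........)
[2] create(c) — c=1 d=0 (map FF.......)
[3] append(c, 1) — c=1,2 d=0 (map FFF......)
[4] append(c, 2) — c=1,2,3,4 d=0 (map FFFFF....)
[5] create(b) — b=5 c=1,2,3,4 d=0 (map FFFFFF...)
[6] unlink(b) — c=1,2,3,4 d=0 (map FFFFF....)
[7] unlink(d) — c=1,2,3,4 (map .FFFF....)
[8] truncate(c, 3) — c=1,2,3 (map .FFF.....)
[9] unlink(c) —  (map .........)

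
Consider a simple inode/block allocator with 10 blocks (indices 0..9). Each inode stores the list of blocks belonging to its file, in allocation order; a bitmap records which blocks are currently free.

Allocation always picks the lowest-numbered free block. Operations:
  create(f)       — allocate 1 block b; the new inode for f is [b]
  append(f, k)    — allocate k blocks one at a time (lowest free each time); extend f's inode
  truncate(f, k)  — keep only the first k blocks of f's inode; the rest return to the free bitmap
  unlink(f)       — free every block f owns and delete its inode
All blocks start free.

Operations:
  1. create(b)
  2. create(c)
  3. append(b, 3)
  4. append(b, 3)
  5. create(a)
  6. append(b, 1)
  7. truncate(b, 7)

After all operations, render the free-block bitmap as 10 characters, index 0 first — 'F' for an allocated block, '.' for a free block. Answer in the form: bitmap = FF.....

bitmap = FFFFFFFFF.

after create(b) → b:[0]  free=[F.........]
after create(c) → b:[0], c:[1]  free=[FF........]
after append(b, 3) → b:[0, 2, 3, 4], c:[1]  free=[FFFFF.....]
after append(b, 3) → b:[0, 2, 3, 4, 5, 6, 7], c:[1]  free=[FFFFFFFF..]
after create(a) → a:[8], b:[0, 2, 3, 4, 5, 6, 7], c:[1]  free=[FFFFFFFFF.]
after append(b, 1) → a:[8], b:[0, 2, 3, 4, 5, 6, 7, 9], c:[1]  free=[FFFFFFFFFF]
after truncate(b, 7) → a:[8], b:[0, 2, 3, 4, 5, 6, 7], c:[1]  free=[FFFFFFFFF.]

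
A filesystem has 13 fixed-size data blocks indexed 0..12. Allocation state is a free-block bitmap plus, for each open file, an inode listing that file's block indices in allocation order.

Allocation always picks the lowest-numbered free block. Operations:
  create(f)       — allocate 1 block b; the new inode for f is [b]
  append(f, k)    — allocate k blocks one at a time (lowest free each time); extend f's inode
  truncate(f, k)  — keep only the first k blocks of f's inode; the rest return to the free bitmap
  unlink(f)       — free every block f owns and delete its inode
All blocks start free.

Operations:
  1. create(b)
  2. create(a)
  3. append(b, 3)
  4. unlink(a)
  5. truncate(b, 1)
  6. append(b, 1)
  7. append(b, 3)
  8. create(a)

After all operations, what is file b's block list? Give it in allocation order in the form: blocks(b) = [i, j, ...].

blocks(b) = [0, 1, 2, 3, 4]

  1. create(b)  ⇒  F............  {b→[0]}
  2. create(a)  ⇒  FF...........  {a→[1]; b→[0]}
  3. append(b, 3)  ⇒  FFFFF........  {a→[1]; b→[0, 2, 3, 4]}
  4. unlink(a)  ⇒  F.FFF........  {b→[0, 2, 3, 4]}
  5. truncate(b, 1)  ⇒  F............  {b→[0]}
  6. append(b, 1)  ⇒  FF...........  {b→[0, 1]}
  7. append(b, 3)  ⇒  FFFFF........  {b→[0, 1, 2, 3, 4]}
  8. create(a)  ⇒  FFFFFF.......  {a→[5]; b→[0, 1, 2, 3, 4]}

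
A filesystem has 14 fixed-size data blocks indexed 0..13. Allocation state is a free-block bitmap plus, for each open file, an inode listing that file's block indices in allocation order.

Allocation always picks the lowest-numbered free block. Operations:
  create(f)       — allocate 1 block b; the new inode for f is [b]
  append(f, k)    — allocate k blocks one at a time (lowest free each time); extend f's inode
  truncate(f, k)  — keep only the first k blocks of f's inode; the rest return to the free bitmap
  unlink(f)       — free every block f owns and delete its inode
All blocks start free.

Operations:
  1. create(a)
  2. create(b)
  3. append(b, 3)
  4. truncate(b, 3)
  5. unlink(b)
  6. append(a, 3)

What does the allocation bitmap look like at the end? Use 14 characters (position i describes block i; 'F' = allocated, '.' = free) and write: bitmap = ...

bitmap = FFFF..........

after create(a) → a:[0]  free=[F.............]
after create(b) → a:[0], b:[1]  free=[FF............]
after append(b, 3) → a:[0], b:[1, 2, 3, 4]  free=[FFFFF.........]
after truncate(b, 3) → a:[0], b:[1, 2, 3]  free=[FFFF..........]
after unlink(b) → a:[0]  free=[F.............]
after append(a, 3) → a:[0, 1, 2, 3]  free=[FFFF..........]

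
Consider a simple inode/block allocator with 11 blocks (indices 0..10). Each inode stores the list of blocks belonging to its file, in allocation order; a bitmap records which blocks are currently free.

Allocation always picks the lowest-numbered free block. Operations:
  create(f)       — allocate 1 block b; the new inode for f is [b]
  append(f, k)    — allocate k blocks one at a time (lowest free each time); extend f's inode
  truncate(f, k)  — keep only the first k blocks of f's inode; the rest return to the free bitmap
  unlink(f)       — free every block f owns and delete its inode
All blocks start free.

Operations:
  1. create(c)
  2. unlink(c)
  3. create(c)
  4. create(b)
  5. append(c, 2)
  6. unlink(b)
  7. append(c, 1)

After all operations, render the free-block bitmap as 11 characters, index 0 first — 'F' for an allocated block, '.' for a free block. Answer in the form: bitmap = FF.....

create(c): bitmap=F.......... | c=[0]
unlink(c): bitmap=........... | 
create(c): bitmap=F.......... | c=[0]
create(b): bitmap=FF......... | b=[1] c=[0]
append(c, 2): bitmap=FFFF....... | b=[1] c=[0, 2, 3]
unlink(b): bitmap=F.FF....... | c=[0, 2, 3]
append(c, 1): bitmap=FFFF....... | c=[0, 2, 3, 1]

bitmap = FFFF.......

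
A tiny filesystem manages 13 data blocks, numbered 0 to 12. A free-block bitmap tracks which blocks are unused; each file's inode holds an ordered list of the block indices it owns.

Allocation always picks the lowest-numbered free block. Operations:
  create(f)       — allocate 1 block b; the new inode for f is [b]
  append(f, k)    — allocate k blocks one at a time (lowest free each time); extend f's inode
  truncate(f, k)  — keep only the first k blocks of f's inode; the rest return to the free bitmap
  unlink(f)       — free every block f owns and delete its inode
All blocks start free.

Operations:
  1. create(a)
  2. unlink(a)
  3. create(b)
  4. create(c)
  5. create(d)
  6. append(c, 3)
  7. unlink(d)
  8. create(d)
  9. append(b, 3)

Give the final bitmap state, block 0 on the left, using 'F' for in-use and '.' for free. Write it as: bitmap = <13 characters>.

bitmap = FFFFFFFFF....

[1] create(a) — a=0 (map F............)
[2] unlink(a) —  (map .............)
[3] create(b) — b=0 (map F............)
[4] create(c) — b=0 c=1 (map FF...........)
[5] create(d) — b=0 c=1 d=2 (map FFF..........)
[6] append(c, 3) — b=0 c=1,3,4,5 d=2 (map FFFFFF.......)
[7] unlink(d) — b=0 c=1,3,4,5 (map FF.FFF.......)
[8] create(d) — b=0 c=1,3,4,5 d=2 (map FFFFFF.......)
[9] append(b, 3) — b=0,6,7,8 c=1,3,4,5 d=2 (map FFFFFFFFF....)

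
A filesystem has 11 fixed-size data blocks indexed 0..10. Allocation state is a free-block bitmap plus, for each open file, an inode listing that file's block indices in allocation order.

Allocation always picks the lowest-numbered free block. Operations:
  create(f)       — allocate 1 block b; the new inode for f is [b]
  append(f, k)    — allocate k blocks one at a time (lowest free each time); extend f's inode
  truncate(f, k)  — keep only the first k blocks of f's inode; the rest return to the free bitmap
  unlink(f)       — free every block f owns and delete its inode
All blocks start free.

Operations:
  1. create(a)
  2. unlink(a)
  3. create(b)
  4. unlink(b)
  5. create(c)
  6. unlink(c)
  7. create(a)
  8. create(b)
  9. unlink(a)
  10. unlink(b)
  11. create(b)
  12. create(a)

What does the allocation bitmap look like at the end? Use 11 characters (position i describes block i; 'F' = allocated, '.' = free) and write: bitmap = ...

  1. create(a)  ⇒  F..........  {a→[0]}
  2. unlink(a)  ⇒  ...........  {}
  3. create(b)  ⇒  F..........  {b→[0]}
  4. unlink(b)  ⇒  ...........  {}
  5. create(c)  ⇒  F..........  {c→[0]}
  6. unlink(c)  ⇒  ...........  {}
  7. create(a)  ⇒  F..........  {a→[0]}
  8. create(b)  ⇒  FF.........  {a→[0]; b→[1]}
  9. unlink(a)  ⇒  .F.........  {b→[1]}
  10. unlink(b)  ⇒  ...........  {}
  11. create(b)  ⇒  F..........  {b→[0]}
  12. create(a)  ⇒  FF.........  {a→[1]; b→[0]}

bitmap = FF.........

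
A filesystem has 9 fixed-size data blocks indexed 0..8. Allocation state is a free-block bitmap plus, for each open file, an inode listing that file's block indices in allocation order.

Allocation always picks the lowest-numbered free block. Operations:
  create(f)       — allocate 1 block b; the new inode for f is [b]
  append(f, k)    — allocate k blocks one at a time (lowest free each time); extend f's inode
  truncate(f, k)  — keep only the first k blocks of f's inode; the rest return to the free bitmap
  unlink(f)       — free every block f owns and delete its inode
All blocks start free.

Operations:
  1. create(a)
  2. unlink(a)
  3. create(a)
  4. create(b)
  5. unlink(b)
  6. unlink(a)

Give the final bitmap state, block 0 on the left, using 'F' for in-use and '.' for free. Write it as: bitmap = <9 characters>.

bitmap = .........

  1. create(a)  ⇒  F........  {a→[0]}
  2. unlink(a)  ⇒  .........  {}
  3. create(a)  ⇒  F........  {a→[0]}
  4. create(b)  ⇒  FF.......  {a→[0]; b→[1]}
  5. unlink(b)  ⇒  F........  {a→[0]}
  6. unlink(a)  ⇒  .........  {}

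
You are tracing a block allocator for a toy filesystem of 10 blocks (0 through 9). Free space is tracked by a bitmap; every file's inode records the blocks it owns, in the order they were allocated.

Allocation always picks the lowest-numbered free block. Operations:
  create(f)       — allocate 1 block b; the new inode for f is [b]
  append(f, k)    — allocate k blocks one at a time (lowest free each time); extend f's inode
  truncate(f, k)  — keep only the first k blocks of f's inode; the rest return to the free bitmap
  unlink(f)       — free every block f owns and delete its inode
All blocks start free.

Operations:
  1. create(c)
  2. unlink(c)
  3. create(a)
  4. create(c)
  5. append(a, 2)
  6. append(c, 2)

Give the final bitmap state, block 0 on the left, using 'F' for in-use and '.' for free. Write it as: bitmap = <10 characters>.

create(c): bitmap=F......... | c=[0]
unlink(c): bitmap=.......... | 
create(a): bitmap=F......... | a=[0]
create(c): bitmap=FF........ | a=[0] c=[1]
append(a, 2): bitmap=FFFF...... | a=[0, 2, 3] c=[1]
append(c, 2): bitmap=FFFFFF.... | a=[0, 2, 3] c=[1, 4, 5]

bitmap = FFFFFF....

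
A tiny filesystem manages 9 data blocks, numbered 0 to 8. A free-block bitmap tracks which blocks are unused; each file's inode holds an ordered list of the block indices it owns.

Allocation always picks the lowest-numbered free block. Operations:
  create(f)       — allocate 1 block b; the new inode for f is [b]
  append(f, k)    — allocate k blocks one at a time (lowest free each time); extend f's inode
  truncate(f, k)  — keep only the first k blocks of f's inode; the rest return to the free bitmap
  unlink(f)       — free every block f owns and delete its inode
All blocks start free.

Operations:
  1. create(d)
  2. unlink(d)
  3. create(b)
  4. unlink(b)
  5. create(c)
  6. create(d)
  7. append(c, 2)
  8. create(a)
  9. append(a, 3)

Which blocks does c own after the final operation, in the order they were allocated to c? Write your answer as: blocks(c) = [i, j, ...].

blocks(c) = [0, 2, 3]

create(d): bitmap=F........ | d=[0]
unlink(d): bitmap=......... | 
create(b): bitmap=F........ | b=[0]
unlink(b): bitmap=......... | 
create(c): bitmap=F........ | c=[0]
create(d): bitmap=FF....... | c=[0] d=[1]
append(c, 2): bitmap=FFFF..... | c=[0, 2, 3] d=[1]
create(a): bitmap=FFFFF.... | a=[4] c=[0, 2, 3] d=[1]
append(a, 3): bitmap=FFFFFFFF. | a=[4, 5, 6, 7] c=[0, 2, 3] d=[1]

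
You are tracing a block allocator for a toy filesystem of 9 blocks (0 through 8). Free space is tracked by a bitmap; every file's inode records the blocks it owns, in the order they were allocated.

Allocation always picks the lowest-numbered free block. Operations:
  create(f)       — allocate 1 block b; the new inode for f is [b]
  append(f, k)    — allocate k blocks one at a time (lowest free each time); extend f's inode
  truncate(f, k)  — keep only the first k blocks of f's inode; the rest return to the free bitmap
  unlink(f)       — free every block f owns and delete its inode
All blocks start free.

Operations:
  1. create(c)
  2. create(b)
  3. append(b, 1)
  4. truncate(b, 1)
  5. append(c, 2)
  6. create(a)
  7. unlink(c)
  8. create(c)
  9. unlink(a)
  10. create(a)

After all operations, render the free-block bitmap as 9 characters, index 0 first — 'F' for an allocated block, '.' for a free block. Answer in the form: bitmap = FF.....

[1] create(c) — c=0 (map F........)
[2] create(b) — b=1 c=0 (map FF.......)
[3] append(b, 1) — b=1,2 c=0 (map FFF......)
[4] truncate(b, 1) — b=1 c=0 (map FF.......)
[5] append(c, 2) — b=1 c=0,2,3 (map FFFF.....)
[6] create(a) — a=4 b=1 c=0,2,3 (map FFFFF....)
[7] unlink(c) — a=4 b=1 (map .F..F....)
[8] create(c) — a=4 b=1 c=0 (map FF..F....)
[9] unlink(a) — b=1 c=0 (map FF.......)
[10] create(a) — a=2 b=1 c=0 (map FFF......)

bitmap = FFF......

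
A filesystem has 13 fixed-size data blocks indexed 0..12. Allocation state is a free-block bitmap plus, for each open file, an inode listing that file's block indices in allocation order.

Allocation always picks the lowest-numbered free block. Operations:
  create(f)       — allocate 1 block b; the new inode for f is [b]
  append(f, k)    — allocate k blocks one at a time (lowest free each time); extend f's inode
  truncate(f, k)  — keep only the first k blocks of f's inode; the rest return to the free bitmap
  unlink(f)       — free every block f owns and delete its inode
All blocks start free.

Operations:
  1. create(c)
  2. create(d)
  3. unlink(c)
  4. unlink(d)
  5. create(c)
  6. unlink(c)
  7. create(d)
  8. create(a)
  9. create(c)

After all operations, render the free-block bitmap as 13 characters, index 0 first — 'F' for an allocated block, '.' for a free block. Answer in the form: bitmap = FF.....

bitmap = FFF..........

after create(c) → c:[0]  free=[F............]
after create(d) → c:[0], d:[1]  free=[FF...........]
after unlink(c) → d:[1]  free=[.F...........]
after unlink(d) →   free=[.............]
after create(c) → c:[0]  free=[F............]
after unlink(c) →   free=[.............]
after create(d) → d:[0]  free=[F............]
after create(a) → a:[1], d:[0]  free=[FF...........]
after create(c) → a:[1], c:[2], d:[0]  free=[FFF..........]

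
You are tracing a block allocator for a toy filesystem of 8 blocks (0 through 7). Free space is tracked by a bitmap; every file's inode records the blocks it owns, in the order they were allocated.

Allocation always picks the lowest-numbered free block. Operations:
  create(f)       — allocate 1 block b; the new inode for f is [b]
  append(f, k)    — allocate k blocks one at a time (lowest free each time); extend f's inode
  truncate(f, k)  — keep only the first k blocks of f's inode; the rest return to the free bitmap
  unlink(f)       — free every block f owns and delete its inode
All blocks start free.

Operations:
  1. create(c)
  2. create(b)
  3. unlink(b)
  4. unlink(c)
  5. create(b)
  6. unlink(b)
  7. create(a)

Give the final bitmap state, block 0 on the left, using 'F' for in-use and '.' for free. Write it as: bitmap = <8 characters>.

bitmap = F.......

after create(c) → c:[0]  free=[F.......]
after create(b) → b:[1], c:[0]  free=[FF......]
after unlink(b) → c:[0]  free=[F.......]
after unlink(c) →   free=[........]
after create(b) → b:[0]  free=[F.......]
after unlink(b) →   free=[........]
after create(a) → a:[0]  free=[F.......]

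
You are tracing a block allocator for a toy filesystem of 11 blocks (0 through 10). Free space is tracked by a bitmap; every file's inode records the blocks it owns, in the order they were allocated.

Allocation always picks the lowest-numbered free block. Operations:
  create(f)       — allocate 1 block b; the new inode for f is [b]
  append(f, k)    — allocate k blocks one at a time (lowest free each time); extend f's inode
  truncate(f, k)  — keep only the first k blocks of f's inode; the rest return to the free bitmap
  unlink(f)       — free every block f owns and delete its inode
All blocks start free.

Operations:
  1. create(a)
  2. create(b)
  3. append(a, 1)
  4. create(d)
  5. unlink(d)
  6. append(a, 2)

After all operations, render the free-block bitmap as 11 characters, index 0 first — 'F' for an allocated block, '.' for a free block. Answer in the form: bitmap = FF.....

bitmap = FFFFF......

[1] create(a) — a=0 (map F..........)
[2] create(b) — a=0 b=1 (map FF.........)
[3] append(a, 1) — a=0,2 b=1 (map FFF........)
[4] create(d) — a=0,2 b=1 d=3 (map FFFF.......)
[5] unlink(d) — a=0,2 b=1 (map FFF........)
[6] append(a, 2) — a=0,2,3,4 b=1 (map FFFFF......)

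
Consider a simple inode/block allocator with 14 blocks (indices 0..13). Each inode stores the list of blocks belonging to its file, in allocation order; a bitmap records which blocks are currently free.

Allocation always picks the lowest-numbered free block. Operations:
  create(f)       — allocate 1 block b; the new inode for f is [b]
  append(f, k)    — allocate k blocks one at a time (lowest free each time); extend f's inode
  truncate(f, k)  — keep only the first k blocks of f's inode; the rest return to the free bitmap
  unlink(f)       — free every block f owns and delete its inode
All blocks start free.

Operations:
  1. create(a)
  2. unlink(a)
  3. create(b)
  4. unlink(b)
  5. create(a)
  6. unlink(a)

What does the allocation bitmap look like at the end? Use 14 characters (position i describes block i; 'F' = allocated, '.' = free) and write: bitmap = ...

bitmap = ..............

  1. create(a)  ⇒  F.............  {a→[0]}
  2. unlink(a)  ⇒  ..............  {}
  3. create(b)  ⇒  F.............  {b→[0]}
  4. unlink(b)  ⇒  ..............  {}
  5. create(a)  ⇒  F.............  {a→[0]}
  6. unlink(a)  ⇒  ..............  {}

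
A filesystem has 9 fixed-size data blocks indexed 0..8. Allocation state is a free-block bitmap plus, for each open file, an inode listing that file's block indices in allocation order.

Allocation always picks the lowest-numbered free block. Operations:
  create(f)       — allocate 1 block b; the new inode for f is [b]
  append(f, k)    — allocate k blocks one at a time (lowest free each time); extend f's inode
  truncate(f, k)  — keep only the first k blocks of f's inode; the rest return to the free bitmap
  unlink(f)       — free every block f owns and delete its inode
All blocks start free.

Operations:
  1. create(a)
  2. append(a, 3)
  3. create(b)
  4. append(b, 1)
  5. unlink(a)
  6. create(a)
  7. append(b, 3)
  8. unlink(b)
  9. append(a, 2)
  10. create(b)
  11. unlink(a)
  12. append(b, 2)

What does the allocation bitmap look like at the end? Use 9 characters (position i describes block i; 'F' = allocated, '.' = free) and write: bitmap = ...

[1] create(a) — a=0 (map F........)
[2] append(a, 3) — a=0,1,2,3 (map FFFF.....)
[3] create(b) — a=0,1,2,3 b=4 (map FFFFF....)
[4] append(b, 1) — a=0,1,2,3 b=4,5 (map FFFFFF...)
[5] unlink(a) — b=4,5 (map ....FF...)
[6] create(a) — a=0 b=4,5 (map F...FF...)
[7] append(b, 3) — a=0 b=4,5,1,2,3 (map FFFFFF...)
[8] unlink(b) — a=0 (map F........)
[9] append(a, 2) — a=0,1,2 (map FFF......)
[10] create(b) — a=0,1,2 b=3 (map FFFF.....)
[11] unlink(a) — b=3 (map ...F.....)
[12] append(b, 2) — b=3,0,1 (map FF.F.....)

bitmap = FF.F.....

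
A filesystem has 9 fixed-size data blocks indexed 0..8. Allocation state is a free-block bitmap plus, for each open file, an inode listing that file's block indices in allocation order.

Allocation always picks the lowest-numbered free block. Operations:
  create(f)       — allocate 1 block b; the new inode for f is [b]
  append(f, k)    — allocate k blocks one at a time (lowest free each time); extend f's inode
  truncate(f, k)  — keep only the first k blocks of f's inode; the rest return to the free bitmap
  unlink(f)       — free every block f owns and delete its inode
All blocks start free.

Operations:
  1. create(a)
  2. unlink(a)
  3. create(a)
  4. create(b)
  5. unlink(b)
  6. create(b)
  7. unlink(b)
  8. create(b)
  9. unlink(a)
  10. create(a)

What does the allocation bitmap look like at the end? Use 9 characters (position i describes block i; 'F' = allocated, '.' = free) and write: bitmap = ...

  1. create(a)  ⇒  F........  {a→[0]}
  2. unlink(a)  ⇒  .........  {}
  3. create(a)  ⇒  F........  {a→[0]}
  4. create(b)  ⇒  FF.......  {a→[0]; b→[1]}
  5. unlink(b)  ⇒  F........  {a→[0]}
  6. create(b)  ⇒  FF.......  {a→[0]; b→[1]}
  7. unlink(b)  ⇒  F........  {a→[0]}
  8. create(b)  ⇒  FF.......  {a→[0]; b→[1]}
  9. unlink(a)  ⇒  .F.......  {b→[1]}
  10. create(a)  ⇒  FF.......  {a→[0]; b→[1]}

bitmap = FF.......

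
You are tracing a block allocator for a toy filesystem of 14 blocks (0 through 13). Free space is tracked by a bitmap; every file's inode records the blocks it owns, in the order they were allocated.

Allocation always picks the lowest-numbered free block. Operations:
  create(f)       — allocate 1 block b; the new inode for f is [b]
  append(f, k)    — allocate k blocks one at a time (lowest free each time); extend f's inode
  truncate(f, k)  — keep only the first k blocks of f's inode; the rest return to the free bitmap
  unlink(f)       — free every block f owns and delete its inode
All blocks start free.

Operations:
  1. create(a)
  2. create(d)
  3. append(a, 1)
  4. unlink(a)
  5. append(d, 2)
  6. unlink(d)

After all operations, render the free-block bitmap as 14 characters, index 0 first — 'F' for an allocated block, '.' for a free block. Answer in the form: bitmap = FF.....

bitmap = ..............

[1] create(a) — a=0 (map F.............)
[2] create(d) — a=0 d=1 (map FF............)
[3] append(a, 1) — a=0,2 d=1 (map FFF...........)
[4] unlink(a) — d=1 (map .F............)
[5] append(d, 2) — d=1,0,2 (map FFF...........)
[6] unlink(d) —  (map ..............)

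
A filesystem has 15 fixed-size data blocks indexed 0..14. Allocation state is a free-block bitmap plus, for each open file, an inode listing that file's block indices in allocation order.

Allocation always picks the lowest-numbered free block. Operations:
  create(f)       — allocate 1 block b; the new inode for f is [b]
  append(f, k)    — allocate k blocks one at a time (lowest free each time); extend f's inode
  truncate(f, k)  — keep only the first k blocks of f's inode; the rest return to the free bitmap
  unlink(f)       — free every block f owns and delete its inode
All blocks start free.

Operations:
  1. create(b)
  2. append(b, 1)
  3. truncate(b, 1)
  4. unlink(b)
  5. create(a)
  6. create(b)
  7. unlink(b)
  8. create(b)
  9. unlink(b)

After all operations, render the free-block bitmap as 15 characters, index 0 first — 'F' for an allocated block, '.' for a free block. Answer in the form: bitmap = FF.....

  1. create(b)  ⇒  F..............  {b→[0]}
  2. append(b, 1)  ⇒  FF.............  {b→[0, 1]}
  3. truncate(b, 1)  ⇒  F..............  {b→[0]}
  4. unlink(b)  ⇒  ...............  {}
  5. create(a)  ⇒  F..............  {a→[0]}
  6. create(b)  ⇒  FF.............  {a→[0]; b→[1]}
  7. unlink(b)  ⇒  F..............  {a→[0]}
  8. create(b)  ⇒  FF.............  {a→[0]; b→[1]}
  9. unlink(b)  ⇒  F..............  {a→[0]}

bitmap = F..............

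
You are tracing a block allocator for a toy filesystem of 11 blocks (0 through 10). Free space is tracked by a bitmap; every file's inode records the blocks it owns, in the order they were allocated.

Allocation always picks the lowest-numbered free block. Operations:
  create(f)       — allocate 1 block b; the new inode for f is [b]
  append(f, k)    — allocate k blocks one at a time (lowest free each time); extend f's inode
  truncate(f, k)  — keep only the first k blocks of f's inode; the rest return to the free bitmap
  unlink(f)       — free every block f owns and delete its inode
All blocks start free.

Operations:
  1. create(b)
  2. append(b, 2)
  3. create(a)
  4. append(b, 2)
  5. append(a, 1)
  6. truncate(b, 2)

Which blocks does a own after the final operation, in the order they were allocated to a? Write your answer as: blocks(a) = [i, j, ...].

blocks(a) = [3, 6]

[1] create(b) — b=0 (map F..........)
[2] append(b, 2) — b=0,1,2 (map FFF........)
[3] create(a) — a=3 b=0,1,2 (map FFFF.......)
[4] append(b, 2) — a=3 b=0,1,2,4,5 (map FFFFFF.....)
[5] append(a, 1) — a=3,6 b=0,1,2,4,5 (map FFFFFFF....)
[6] truncate(b, 2) — a=3,6 b=0,1 (map FF.F..F....)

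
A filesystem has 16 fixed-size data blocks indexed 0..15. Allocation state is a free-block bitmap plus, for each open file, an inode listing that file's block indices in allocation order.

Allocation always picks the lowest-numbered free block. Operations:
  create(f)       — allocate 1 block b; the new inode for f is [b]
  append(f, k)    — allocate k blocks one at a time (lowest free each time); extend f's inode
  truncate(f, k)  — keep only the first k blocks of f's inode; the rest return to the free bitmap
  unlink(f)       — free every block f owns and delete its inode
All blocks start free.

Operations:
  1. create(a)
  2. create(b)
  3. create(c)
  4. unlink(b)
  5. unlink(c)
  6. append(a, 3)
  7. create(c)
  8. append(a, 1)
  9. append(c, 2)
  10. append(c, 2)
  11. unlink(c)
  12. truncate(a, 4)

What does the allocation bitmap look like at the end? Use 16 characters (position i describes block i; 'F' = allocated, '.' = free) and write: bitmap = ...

bitmap = FFFF............

after create(a) → a:[0]  free=[F...............]
after create(b) → a:[0], b:[1]  free=[FF..............]
after create(c) → a:[0], b:[1], c:[2]  free=[FFF.............]
after unlink(b) → a:[0], c:[2]  free=[F.F.............]
after unlink(c) → a:[0]  free=[F...............]
after append(a, 3) → a:[0, 1, 2, 3]  free=[FFFF............]
after create(c) → a:[0, 1, 2, 3], c:[4]  free=[FFFFF...........]
after append(a, 1) → a:[0, 1, 2, 3, 5], c:[4]  free=[FFFFFF..........]
after append(c, 2) → a:[0, 1, 2, 3, 5], c:[4, 6, 7]  free=[FFFFFFFF........]
after append(c, 2) → a:[0, 1, 2, 3, 5], c:[4, 6, 7, 8, 9]  free=[FFFFFFFFFF......]
after unlink(c) → a:[0, 1, 2, 3, 5]  free=[FFFF.F..........]
after truncate(a, 4) → a:[0, 1, 2, 3]  free=[FFFF............]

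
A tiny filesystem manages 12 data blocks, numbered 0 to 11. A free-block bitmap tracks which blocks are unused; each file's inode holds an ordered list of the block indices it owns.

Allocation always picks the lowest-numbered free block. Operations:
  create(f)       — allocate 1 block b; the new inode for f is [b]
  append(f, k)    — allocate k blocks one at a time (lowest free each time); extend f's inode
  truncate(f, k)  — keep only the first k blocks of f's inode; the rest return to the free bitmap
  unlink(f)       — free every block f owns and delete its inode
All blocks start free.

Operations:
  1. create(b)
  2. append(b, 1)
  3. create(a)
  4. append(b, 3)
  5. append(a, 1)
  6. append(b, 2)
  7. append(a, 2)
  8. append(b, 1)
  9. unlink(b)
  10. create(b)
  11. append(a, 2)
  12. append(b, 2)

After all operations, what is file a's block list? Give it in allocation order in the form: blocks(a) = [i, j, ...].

blocks(a) = [2, 6, 9, 10, 1, 3]

[1] create(b) — b=0 (map F...........)
[2] append(b, 1) — b=0,1 (map FF..........)
[3] create(a) — a=2 b=0,1 (map FFF.........)
[4] append(b, 3) — a=2 b=0,1,3,4,5 (map FFFFFF......)
[5] append(a, 1) — a=2,6 b=0,1,3,4,5 (map FFFFFFF.....)
[6] append(b, 2) — a=2,6 b=0,1,3,4,5,7,8 (map FFFFFFFFF...)
[7] append(a, 2) — a=2,6,9,10 b=0,1,3,4,5,7,8 (map FFFFFFFFFFF.)
[8] append(b, 1) — a=2,6,9,10 b=0,1,3,4,5,7,8,11 (map FFFFFFFFFFFF)
[9] unlink(b) — a=2,6,9,10 (map ..F...F..FF.)
[10] create(b) — a=2,6,9,10 b=0 (map F.F...F..FF.)
[11] append(a, 2) — a=2,6,9,10,1,3 b=0 (map FFFF..F..FF.)
[12] append(b, 2) — a=2,6,9,10,1,3 b=0,4,5 (map FFFFFFF..FF.)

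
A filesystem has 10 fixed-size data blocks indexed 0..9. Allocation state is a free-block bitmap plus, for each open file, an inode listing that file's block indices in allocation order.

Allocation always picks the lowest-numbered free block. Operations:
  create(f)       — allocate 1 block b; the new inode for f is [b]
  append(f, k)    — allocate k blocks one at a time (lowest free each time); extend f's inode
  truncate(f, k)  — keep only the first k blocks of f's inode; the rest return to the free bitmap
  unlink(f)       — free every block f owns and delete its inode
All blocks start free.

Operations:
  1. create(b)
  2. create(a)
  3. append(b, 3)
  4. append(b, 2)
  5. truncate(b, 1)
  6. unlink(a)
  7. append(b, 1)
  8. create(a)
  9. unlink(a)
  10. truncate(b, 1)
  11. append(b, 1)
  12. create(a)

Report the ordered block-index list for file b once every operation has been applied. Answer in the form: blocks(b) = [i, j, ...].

  1. create(b)  ⇒  F.........  {b→[0]}
  2. create(a)  ⇒  FF........  {a→[1]; b→[0]}
  3. append(b, 3)  ⇒  FFFFF.....  {a→[1]; b→[0, 2, 3, 4]}
  4. append(b, 2)  ⇒  FFFFFFF...  {a→[1]; b→[0, 2, 3, 4, 5, 6]}
  5. truncate(b, 1)  ⇒  FF........  {a→[1]; b→[0]}
  6. unlink(a)  ⇒  F.........  {b→[0]}
  7. append(b, 1)  ⇒  FF........  {b→[0, 1]}
  8. create(a)  ⇒  FFF.......  {a→[2]; b→[0, 1]}
  9. unlink(a)  ⇒  FF........  {b→[0, 1]}
  10. truncate(b, 1)  ⇒  F.........  {b→[0]}
  11. append(b, 1)  ⇒  FF........  {b→[0, 1]}
  12. create(a)  ⇒  FFF.......  {a→[2]; b→[0, 1]}

blocks(b) = [0, 1]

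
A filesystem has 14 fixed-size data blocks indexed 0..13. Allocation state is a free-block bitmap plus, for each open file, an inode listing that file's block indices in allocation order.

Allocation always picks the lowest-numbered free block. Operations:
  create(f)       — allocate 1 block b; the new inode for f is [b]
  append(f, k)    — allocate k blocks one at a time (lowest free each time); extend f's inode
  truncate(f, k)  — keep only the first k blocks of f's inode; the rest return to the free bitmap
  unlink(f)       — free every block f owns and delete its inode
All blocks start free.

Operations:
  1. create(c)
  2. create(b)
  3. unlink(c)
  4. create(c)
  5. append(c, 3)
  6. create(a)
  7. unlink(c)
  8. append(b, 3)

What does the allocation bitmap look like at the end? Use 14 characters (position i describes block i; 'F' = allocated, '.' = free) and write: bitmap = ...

bitmap = FFFF.F........

create(c): bitmap=F............. | c=[0]
create(b): bitmap=FF............ | b=[1] c=[0]
unlink(c): bitmap=.F............ | b=[1]
create(c): bitmap=FF............ | b=[1] c=[0]
append(c, 3): bitmap=FFFFF......... | b=[1] c=[0, 2, 3, 4]
create(a): bitmap=FFFFFF........ | a=[5] b=[1] c=[0, 2, 3, 4]
unlink(c): bitmap=.F...F........ | a=[5] b=[1]
append(b, 3): bitmap=FFFF.F........ | a=[5] b=[1, 0, 2, 3]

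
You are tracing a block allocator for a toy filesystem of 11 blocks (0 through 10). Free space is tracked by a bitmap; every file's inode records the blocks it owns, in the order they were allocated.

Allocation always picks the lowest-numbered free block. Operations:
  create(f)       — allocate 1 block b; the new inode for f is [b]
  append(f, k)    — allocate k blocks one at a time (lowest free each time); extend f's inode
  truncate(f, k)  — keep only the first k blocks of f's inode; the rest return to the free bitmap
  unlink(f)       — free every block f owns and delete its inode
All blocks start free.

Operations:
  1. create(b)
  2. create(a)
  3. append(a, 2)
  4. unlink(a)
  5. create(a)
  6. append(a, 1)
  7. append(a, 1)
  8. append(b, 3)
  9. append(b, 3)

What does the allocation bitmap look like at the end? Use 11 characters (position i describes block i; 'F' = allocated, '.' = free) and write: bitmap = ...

  1. create(b)  ⇒  F..........  {b→[0]}
  2. create(a)  ⇒  FF.........  {a→[1]; b→[0]}
  3. append(a, 2)  ⇒  FFFF.......  {a→[1, 2, 3]; b→[0]}
  4. unlink(a)  ⇒  F..........  {b→[0]}
  5. create(a)  ⇒  FF.........  {a→[1]; b→[0]}
  6. append(a, 1)  ⇒  FFF........  {a→[1, 2]; b→[0]}
  7. append(a, 1)  ⇒  FFFF.......  {a→[1, 2, 3]; b→[0]}
  8. append(b, 3)  ⇒  FFFFFFF....  {a→[1, 2, 3]; b→[0, 4, 5, 6]}
  9. append(b, 3)  ⇒  FFFFFFFFFF.  {a→[1, 2, 3]; b→[0, 4, 5, 6, 7, 8, 9]}

bitmap = FFFFFFFFFF.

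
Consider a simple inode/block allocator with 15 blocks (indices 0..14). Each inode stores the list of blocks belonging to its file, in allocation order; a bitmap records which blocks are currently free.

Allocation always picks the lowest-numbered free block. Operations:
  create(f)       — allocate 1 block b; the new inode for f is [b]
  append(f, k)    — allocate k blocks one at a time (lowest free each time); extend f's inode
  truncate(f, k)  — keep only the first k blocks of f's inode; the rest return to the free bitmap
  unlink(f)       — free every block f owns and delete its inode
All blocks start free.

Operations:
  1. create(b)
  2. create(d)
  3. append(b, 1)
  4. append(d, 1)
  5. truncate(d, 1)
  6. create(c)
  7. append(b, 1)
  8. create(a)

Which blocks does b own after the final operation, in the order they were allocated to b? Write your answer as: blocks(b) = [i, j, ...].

blocks(b) = [0, 2, 4]

  1. create(b)  ⇒  F..............  {b→[0]}
  2. create(d)  ⇒  FF.............  {b→[0]; d→[1]}
  3. append(b, 1)  ⇒  FFF............  {b→[0, 2]; d→[1]}
  4. append(d, 1)  ⇒  FFFF...........  {b→[0, 2]; d→[1, 3]}
  5. truncate(d, 1)  ⇒  FFF............  {b→[0, 2]; d→[1]}
  6. create(c)  ⇒  FFFF...........  {b→[0, 2]; c→[3]; d→[1]}
  7. append(b, 1)  ⇒  FFFFF..........  {b→[0, 2, 4]; c→[3]; d→[1]}
  8. create(a)  ⇒  FFFFFF.........  {a→[5]; b→[0, 2, 4]; c→[3]; d→[1]}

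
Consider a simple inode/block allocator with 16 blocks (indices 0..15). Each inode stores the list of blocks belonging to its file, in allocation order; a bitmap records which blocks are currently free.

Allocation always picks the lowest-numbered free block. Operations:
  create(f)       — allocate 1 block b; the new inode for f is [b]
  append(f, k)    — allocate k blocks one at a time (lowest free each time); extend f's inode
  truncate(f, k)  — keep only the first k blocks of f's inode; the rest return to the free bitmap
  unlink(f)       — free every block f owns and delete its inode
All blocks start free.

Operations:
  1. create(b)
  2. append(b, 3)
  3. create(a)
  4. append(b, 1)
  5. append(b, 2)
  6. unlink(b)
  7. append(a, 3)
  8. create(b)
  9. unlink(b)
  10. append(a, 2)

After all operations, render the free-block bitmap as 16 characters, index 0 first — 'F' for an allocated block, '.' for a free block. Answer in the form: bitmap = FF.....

after create(b) → b:[0]  free=[F...............]
after append(b, 3) → b:[0, 1, 2, 3]  free=[FFFF............]
after create(a) → a:[4], b:[0, 1, 2, 3]  free=[FFFFF...........]
after append(b, 1) → a:[4], b:[0, 1, 2, 3, 5]  free=[FFFFFF..........]
after append(b, 2) → a:[4], b:[0, 1, 2, 3, 5, 6, 7]  free=[FFFFFFFF........]
after unlink(b) → a:[4]  free=[....F...........]
after append(a, 3) → a:[4, 0, 1, 2]  free=[FFF.F...........]
after create(b) → a:[4, 0, 1, 2], b:[3]  free=[FFFFF...........]
after unlink(b) → a:[4, 0, 1, 2]  free=[FFF.F...........]
after append(a, 2) → a:[4, 0, 1, 2, 3, 5]  free=[FFFFFF..........]

bitmap = FFFFFF..........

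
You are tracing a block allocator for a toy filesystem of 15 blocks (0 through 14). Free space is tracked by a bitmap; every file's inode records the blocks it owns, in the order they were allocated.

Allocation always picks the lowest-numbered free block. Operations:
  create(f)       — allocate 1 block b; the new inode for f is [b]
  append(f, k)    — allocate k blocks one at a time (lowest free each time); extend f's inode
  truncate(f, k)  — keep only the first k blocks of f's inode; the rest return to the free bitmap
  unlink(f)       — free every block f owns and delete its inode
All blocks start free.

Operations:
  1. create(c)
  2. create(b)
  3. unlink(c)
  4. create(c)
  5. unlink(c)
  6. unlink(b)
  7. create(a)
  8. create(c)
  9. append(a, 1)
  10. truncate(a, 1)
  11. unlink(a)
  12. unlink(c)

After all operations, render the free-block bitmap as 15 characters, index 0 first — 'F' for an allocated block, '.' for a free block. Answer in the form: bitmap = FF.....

bitmap = ...............

create(c): bitmap=F.............. | c=[0]
create(b): bitmap=FF............. | b=[1] c=[0]
unlink(c): bitmap=.F............. | b=[1]
create(c): bitmap=FF............. | b=[1] c=[0]
unlink(c): bitmap=.F............. | b=[1]
unlink(b): bitmap=............... | 
create(a): bitmap=F.............. | a=[0]
create(c): bitmap=FF............. | a=[0] c=[1]
append(a, 1): bitmap=FFF............ | a=[0, 2] c=[1]
truncate(a, 1): bitmap=FF............. | a=[0] c=[1]
unlink(a): bitmap=.F............. | c=[1]
unlink(c): bitmap=............... | 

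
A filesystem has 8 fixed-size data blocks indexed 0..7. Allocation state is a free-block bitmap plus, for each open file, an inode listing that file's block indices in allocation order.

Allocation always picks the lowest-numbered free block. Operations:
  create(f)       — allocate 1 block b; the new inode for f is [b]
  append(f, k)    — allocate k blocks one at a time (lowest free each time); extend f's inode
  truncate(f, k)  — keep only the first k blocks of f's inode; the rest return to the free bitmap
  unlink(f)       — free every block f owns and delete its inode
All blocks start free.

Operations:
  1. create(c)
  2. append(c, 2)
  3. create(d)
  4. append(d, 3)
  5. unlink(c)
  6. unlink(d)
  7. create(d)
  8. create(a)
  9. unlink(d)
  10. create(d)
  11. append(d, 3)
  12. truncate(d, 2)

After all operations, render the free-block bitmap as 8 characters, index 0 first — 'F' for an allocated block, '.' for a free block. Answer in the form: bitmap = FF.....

bitmap = FFF.....

after create(c) → c:[0]  free=[F.......]
after append(c, 2) → c:[0, 1, 2]  free=[FFF.....]
after create(d) → c:[0, 1, 2], d:[3]  free=[FFFF....]
after append(d, 3) → c:[0, 1, 2], d:[3, 4, 5, 6]  free=[FFFFFFF.]
after unlink(c) → d:[3, 4, 5, 6]  free=[...FFFF.]
after unlink(d) →   free=[........]
after create(d) → d:[0]  free=[F.......]
after create(a) → a:[1], d:[0]  free=[FF......]
after unlink(d) → a:[1]  free=[.F......]
after create(d) → a:[1], d:[0]  free=[FF......]
after append(d, 3) → a:[1], d:[0, 2, 3, 4]  free=[FFFFF...]
after truncate(d, 2) → a:[1], d:[0, 2]  free=[FFF.....]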